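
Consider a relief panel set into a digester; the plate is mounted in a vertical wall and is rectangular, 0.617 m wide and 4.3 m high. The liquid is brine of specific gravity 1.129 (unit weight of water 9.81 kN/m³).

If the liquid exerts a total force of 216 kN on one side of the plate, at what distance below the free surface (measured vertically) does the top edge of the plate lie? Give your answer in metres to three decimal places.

d_top ≈ 5.201 m

γ = 1.129 × 9.81 = 11.07549 kN/m³.
A = 0.617 × 4.3 = 2.6531 m².
From F = γ·h_c·A, the centroid depth is h_c = 216/(11.07549 × 2.6531) = 7.35084 m.
The centroid lies 4.3/2 = 2.15 m below the top edge, so the top edge sits at h_top = 7.35084 − 2.15 = 5.20084 m below the surface.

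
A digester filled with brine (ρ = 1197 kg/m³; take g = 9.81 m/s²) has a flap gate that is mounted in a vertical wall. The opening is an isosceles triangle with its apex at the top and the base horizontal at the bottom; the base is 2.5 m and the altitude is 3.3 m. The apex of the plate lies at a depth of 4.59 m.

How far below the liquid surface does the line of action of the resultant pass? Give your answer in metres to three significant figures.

h_p = 6.88 m

γ = ρg = 1197 × 9.81 / 1000 = 11.74257 kN/m³.
With the apex up, the centroid sits 2h/3 = 2 × 3.3/3 = 2.2 m below the apex, so the centroid depth is h_c = 4.59 + 2.2 = 6.79 m.
A = ½ × 2.5 × 3.3 = 4.125 m².
Resultant F = γ·h_c·A = 11.74257 × 6.79 × 4.125 = 328.895 kN.
I_c = b·h³/36 = 2.5 × 3.3³/36 = 2.49562 m⁴.
Centre of pressure: y_p = y_c + I_c/(y_c·A) = 6.79 + 2.49562/(6.79 × 4.125) = 6.79 + 0.0891014 = 6.8791 m along the plane.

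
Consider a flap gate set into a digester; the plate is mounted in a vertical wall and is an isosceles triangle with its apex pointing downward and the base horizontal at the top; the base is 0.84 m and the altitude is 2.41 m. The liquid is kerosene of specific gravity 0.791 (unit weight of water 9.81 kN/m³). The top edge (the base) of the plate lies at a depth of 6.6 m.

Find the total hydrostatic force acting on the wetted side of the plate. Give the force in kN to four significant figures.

γ = 0.791 × 9.81 = 7.75971 kN/m³.
With the apex down, the centroid sits h/3 = 2.41/3 = 0.803333 m below the base (the top edge), so the centroid depth is h_c = 6.6 + 0.803333 = 7.40333 m.
A = ½ × 0.84 × 2.41 = 1.0122 m².
Resultant F = γ·h_c·A = 7.75971 × 7.40333 × 1.0122 = 58.1486 kN.

F ≈ 58.15 kN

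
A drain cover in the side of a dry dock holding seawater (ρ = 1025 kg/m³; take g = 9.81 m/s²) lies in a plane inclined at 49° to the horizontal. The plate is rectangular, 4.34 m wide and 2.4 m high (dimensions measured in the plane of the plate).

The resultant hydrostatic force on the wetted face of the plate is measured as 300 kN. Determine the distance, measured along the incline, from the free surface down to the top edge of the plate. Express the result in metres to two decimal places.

γ = ρg = 1025 × 9.81 / 1000 = 10.05525 kN/m³.
A = 4.34 × 2.4 = 10.416 m².
From F = γ·h_c·A, the centroid depth is h_c = 300/(10.05525 × 10.416) = 2.86436 m.
Let θ = 49° be the plate's angle to the horizontal; measure y along the incline from where the plane meets the free surface. Vertical depth h = y·sinθ with sinθ = 0.754710.
Along the incline, y_c = h_c/sinθ = 2.86436/0.754710 = 3.79531 m.
The centroid lies 2.4/2 = 1.2 m below the top edge, so the top edge sits at y_top = 3.79531 − 1.2 = 2.59531 m along the incline.

y_top ≈ 2.60 m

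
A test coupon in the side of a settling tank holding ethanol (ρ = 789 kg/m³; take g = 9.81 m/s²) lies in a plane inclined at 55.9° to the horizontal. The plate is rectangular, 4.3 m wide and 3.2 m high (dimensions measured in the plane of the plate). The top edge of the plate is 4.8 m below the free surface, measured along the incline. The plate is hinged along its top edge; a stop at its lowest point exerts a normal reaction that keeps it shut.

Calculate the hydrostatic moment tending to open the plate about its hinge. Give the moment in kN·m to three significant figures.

M ≈ 978 kN·m

γ = ρg = 789 × 9.81 / 1000 = 7.74009 kN/m³.
Let θ = 55.9° be the plate's angle to the horizontal; measure y along the incline from where the plane meets the free surface. Vertical depth h = y·sinθ with sinθ = 0.828060.
The centroid lies 3.2/2 = 1.6 m below the top edge, so y_c = 4.8 + 1.6 = 6.4 m and h_c = 6.4 × 0.828060 = 5.29958 m.
A = 4.3 × 3.2 = 13.76 m².
Resultant F = γ·h_c·A = 7.74009 × 5.29958 × 13.76 = 564.425 kN.
I_c = b·h³/12 = 4.3 × 3.2³/12 = 11.7419 m⁴.
Centre of pressure: y_p = y_c + I_c/(y_c·A) = 6.4 + 11.7419/(6.4 × 13.76) = 6.4 + 0.133334 = 6.53333 m along the plane.
The resultant acts 1.6 + 0.133334 = 1.73333 m (along the plate) below the hinge at the top edge, so the moment about the hinge is M = F × 1.73333 = 564.425 × 1.73333 = 978.335 kN·m.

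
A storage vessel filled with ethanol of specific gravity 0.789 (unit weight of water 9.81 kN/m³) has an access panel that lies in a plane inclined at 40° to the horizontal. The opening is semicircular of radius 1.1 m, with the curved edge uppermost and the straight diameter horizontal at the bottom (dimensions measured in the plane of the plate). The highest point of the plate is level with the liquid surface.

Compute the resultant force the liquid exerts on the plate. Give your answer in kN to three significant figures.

F ≈ 5.99 kN

γ = 0.789 × 9.81 = 7.74009 kN/m³.
Let θ = 40° be the plate's angle to the horizontal; measure y along the incline from where the plane meets the free surface. Vertical depth h = y·sinθ with sinθ = 0.642788.
The centroid lies 4r/(3π) = 0.466854 m above the diameter, so r − 4r/(3π) = 1.1 − 0.466854 = 0.633146 m below the topmost point, so y_c = 0.633146 m and h_c = 0.633146 × 0.642788 = 0.406979 m.
A = πr²/2 = π × 1.1²/2 = 1.90066 m².
Resultant F = γ·h_c·A = 7.74009 × 0.406979 × 1.90066 = 5.98718 kN.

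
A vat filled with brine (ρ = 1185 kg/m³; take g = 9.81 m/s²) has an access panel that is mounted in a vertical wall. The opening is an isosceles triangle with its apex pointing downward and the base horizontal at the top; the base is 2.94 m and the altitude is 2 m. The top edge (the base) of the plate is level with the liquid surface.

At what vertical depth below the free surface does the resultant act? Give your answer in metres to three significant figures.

h_p = 1.00 m

γ = ρg = 1185 × 9.81 / 1000 = 11.62485 kN/m³.
With the apex down, the centroid sits h/3 = 2/3 = 0.666667 m below the base (the top edge), so the centroid depth is h_c = 0.666667 m.
A = ½ × 2.94 × 2 = 2.94 m².
Resultant F = γ·h_c·A = 11.62485 × 0.666667 × 2.94 = 22.7847 kN.
I_c = b·h³/36 = 2.94 × 2³/36 = 0.653333 m⁴.
Centre of pressure: y_p = y_c + I_c/(y_c·A) = 0.666667 + 0.653333/(0.666667 × 2.94) = 0.666667 + 0.333333 = 1 m along the plane.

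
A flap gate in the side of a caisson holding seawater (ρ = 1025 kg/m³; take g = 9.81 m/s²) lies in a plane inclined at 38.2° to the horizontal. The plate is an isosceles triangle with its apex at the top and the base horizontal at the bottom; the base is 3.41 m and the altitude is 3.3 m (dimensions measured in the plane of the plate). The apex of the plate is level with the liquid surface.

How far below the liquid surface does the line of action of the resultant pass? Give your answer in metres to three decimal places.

γ = ρg = 1025 × 9.81 / 1000 = 10.05525 kN/m³.
Let θ = 38.2° be the plate's angle to the horizontal; measure y along the incline from where the plane meets the free surface. Vertical depth h = y·sinθ with sinθ = 0.618408.
With the apex up, the centroid sits 2h/3 = 2 × 3.3/3 = 2.2 m below the apex, so y_c = 2.2 m and h_c = 2.2 × 0.618408 = 1.3605 m.
A = ½ × 3.41 × 3.3 = 5.6265 m².
Resultant F = γ·h_c·A = 10.05525 × 1.3605 × 5.6265 = 76.9715 kN.
I_c = b·h³/36 = 3.41 × 3.3³/36 = 3.40403 m⁴.
Centre of pressure: y_p = y_c + I_c/(y_c·A) = 2.2 + 3.40403/(2.2 × 5.6265) = 2.2 + 0.275 = 2.475 m along the plane.
Vertically, h_p = y_p·sinθ = 2.475 × 0.618408 = 1.53056 m.

h_p = 1.531 m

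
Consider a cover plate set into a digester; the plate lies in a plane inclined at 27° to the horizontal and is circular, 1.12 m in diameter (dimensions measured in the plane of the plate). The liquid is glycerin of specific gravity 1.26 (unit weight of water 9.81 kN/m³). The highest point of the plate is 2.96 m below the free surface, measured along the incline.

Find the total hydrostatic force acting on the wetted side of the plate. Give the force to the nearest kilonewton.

F ≈ 19 kN

γ = 1.26 × 9.81 = 12.3606 kN/m³.
Let θ = 27° be the plate's angle to the horizontal; measure y along the incline from where the plane meets the free surface. Vertical depth h = y·sinθ with sinθ = 0.453990.
The centroid is at the centre, 0.56 m below the top of the plate, so y_c = 2.96 + 0.56 = 3.52 m and h_c = 3.52 × 0.453990 = 1.59804 m.
A = π(0.56)² = 0.985203 m².
Resultant F = γ·h_c·A = 12.3606 × 1.59804 × 0.985203 = 19.4605 kN.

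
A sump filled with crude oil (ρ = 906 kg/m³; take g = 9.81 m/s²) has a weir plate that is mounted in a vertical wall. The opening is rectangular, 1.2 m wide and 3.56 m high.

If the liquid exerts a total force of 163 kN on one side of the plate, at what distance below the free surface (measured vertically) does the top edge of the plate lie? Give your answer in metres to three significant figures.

γ = ρg = 906 × 9.81 / 1000 = 8.88786 kN/m³.
A = 1.2 × 3.56 = 4.272 m².
From F = γ·h_c·A, the centroid depth is h_c = 163/(8.88786 × 4.272) = 4.29298 m.
The centroid lies 3.56/2 = 1.78 m below the top edge, so the top edge sits at h_top = 4.29298 − 1.78 = 2.51298 m below the surface.

d_top ≈ 2.51 m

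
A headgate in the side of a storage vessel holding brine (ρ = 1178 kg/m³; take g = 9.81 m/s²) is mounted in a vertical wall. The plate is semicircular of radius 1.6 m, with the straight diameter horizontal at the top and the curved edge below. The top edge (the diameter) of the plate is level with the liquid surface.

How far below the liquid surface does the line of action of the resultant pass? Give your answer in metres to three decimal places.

γ = ρg = 1178 × 9.81 / 1000 = 11.55618 kN/m³.
The centroid of a semicircle lies 4r/(3π) = 0.679061 m from the diameter, here below the top edge, so the centroid depth is h_c = 0.679061 m.
A = πr²/2 = π × 1.6²/2 = 4.02124 m².
Resultant F = γ·h_c·A = 11.55618 × 0.679061 × 4.02124 = 31.5561 kN.
I_c = (π/8 − 8/(9π))·r⁴ = 0.109757 × 1.6⁴ = 0.719303 m⁴.
Centre of pressure: y_p = y_c + I_c/(y_c·A) = 0.679061 + 0.719303/(0.679061 × 4.02124) = 0.679061 + 0.263417 = 0.942478 m along the plane.

h_p = 0.942 m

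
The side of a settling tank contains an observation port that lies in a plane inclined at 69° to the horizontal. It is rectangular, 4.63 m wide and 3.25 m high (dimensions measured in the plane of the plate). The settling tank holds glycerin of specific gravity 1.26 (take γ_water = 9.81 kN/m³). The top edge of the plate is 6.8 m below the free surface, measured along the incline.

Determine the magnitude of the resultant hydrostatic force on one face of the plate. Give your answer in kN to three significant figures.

F ≈ 1460 kN

γ = 1.26 × 9.81 = 12.3606 kN/m³.
Let θ = 69° be the plate's angle to the horizontal; measure y along the incline from where the plane meets the free surface. Vertical depth h = y·sinθ with sinθ = 0.933580.
The centroid lies 3.25/2 = 1.625 m below the top edge, so y_c = 6.8 + 1.625 = 8.425 m and h_c = 8.425 × 0.933580 = 7.86541 m.
A = 4.63 × 3.25 = 15.0475 m².
Resultant F = γ·h_c·A = 12.3606 × 7.86541 × 15.0475 = 1462.94 kN.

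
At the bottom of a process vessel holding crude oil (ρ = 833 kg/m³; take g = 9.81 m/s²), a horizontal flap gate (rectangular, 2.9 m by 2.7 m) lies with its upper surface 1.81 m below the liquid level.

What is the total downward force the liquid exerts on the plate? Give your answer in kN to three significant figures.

F ≈ 116 kN

γ = ρg = 833 × 9.81 / 1000 = 8.17173 kN/m³.
The plate is horizontal, so pressure is uniform at p = γ·h = 8.17173 × 1.81 = 14.7908 kN/m².
A = 2.9 × 2.7 = 7.83 m².
F = p·A = 14.7908 × 7.83 = 115.812 kN.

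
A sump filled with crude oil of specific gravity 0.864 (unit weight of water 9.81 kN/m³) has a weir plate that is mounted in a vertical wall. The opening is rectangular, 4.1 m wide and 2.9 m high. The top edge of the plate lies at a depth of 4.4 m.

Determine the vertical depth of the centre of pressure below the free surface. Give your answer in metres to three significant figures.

γ = 0.864 × 9.81 = 8.47584 kN/m³.
The centroid lies 2.9/2 = 1.45 m below the top edge, so the centroid depth is h_c = 4.4 + 1.45 = 5.85 m.
A = 4.1 × 2.9 = 11.89 m².
Resultant F = γ·h_c·A = 8.47584 × 5.85 × 11.89 = 589.55 kN.
I_c = b·h³/12 = 4.1 × 2.9³/12 = 8.33291 m⁴.
Centre of pressure: y_p = y_c + I_c/(y_c·A) = 5.85 + 8.33291/(5.85 × 11.89) = 5.85 + 0.119801 = 5.9698 m along the plane.

h_p = 5.97 m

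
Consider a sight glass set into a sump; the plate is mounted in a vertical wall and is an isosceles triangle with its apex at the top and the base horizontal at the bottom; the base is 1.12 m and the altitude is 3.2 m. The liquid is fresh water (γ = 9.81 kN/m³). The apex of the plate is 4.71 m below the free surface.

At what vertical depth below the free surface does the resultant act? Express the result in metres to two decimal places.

h_p = 6.93 m

γ = 9.81 kN/m³.
With the apex up, the centroid sits 2h/3 = 2 × 3.2/3 = 2.13333 m below the apex, so the centroid depth is h_c = 4.71 + 2.13333 = 6.84333 m.
A = ½ × 1.12 × 3.2 = 1.792 m².
Resultant F = γ·h_c·A = 9.81 × 6.84333 × 1.792 = 120.302 kN.
I_c = b·h³/36 = 1.12 × 3.2³/36 = 1.01945 m⁴.
Centre of pressure: y_p = y_c + I_c/(y_c·A) = 6.84333 + 1.01945/(6.84333 × 1.792) = 6.84333 + 0.0831305 = 6.92646 m along the plane.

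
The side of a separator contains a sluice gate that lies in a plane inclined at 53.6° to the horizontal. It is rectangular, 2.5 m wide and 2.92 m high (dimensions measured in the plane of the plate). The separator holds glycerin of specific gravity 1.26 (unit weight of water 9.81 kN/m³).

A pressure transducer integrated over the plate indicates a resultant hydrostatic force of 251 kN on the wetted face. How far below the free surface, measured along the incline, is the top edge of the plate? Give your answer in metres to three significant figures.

y_top ≈ 2.00 m

γ = 1.26 × 9.81 = 12.3606 kN/m³.
A = 2.5 × 2.92 = 7.3 m².
From F = γ·h_c·A, the centroid depth is h_c = 251/(12.3606 × 7.3) = 2.78171 m.
Let θ = 53.6° be the plate's angle to the horizontal; measure y along the incline from where the plane meets the free surface. Vertical depth h = y·sinθ with sinθ = 0.804894.
Along the incline, y_c = h_c/sinθ = 2.78171/0.804894 = 3.456 m.
The centroid lies 2.92/2 = 1.46 m below the top edge, so the top edge sits at y_top = 3.456 − 1.46 = 1.996 m along the incline.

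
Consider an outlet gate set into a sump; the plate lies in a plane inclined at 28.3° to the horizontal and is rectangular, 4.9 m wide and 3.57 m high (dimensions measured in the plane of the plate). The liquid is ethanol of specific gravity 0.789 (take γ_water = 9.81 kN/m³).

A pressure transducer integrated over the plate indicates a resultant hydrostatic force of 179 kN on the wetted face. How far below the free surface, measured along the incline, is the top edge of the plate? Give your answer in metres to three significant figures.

γ = 0.789 × 9.81 = 7.74009 kN/m³.
A = 4.9 × 3.57 = 17.493 m².
From F = γ·h_c·A, the centroid depth is h_c = 179/(7.74009 × 17.493) = 1.32203 m.
Let θ = 28.3° be the plate's angle to the horizontal; measure y along the incline from where the plane meets the free surface. Vertical depth h = y·sinθ with sinθ = 0.474088.
Along the incline, y_c = h_c/sinθ = 1.32203/0.474088 = 2.78858 m.
The centroid lies 3.57/2 = 1.785 m below the top edge, so the top edge sits at y_top = 2.78858 − 1.785 = 1.00358 m along the incline.

y_top ≈ 1.00 m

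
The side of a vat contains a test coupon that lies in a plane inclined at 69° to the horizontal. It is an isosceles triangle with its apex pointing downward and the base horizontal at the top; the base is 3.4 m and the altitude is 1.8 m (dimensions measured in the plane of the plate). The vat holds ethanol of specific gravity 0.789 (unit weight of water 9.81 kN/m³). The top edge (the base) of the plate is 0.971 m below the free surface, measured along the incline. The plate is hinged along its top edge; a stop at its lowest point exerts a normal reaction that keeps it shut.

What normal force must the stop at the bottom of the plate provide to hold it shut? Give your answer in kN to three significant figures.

P ≈ 13.8 kN

γ = 0.789 × 9.81 = 7.74009 kN/m³.
Let θ = 69° be the plate's angle to the horizontal; measure y along the incline from where the plane meets the free surface. Vertical depth h = y·sinθ with sinθ = 0.933580.
With the apex down, the centroid sits h/3 = 1.8/3 = 0.6 m below the base (the top edge), so y_c = 0.971 + 0.6 = 1.571 m and h_c = 1.571 × 0.933580 = 1.46665 m.
A = ½ × 3.4 × 1.8 = 3.06 m².
Resultant F = γ·h_c·A = 7.74009 × 1.46665 × 3.06 = 34.7371 kN.
I_c = b·h³/36 = 3.4 × 1.8³/36 = 0.5508 m⁴.
Centre of pressure: y_p = y_c + I_c/(y_c·A) = 1.571 + 0.5508/(1.571 × 3.06) = 1.571 + 0.114577 = 1.68558 m along the plane.
The resultant acts 0.6 + 0.114577 = 0.714577 m (along the plate) below the hinge at the top edge, so the moment about the hinge is M = F × 0.714577 = 34.7371 × 0.714577 = 24.8223 kN·m.
A normal force at the bottom, 1.8 m from the hinge, must supply this moment: P = 24.8223/1.8 = 13.7902 kN.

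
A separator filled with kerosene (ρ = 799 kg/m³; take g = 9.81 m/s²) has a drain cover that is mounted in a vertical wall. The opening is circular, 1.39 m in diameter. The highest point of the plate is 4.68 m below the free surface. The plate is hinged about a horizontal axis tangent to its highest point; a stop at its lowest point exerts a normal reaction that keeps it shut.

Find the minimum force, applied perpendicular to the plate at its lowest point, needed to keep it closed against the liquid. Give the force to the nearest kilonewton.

P ≈ 33 kN

γ = ρg = 799 × 9.81 / 1000 = 7.83819 kN/m³.
The centroid is at the centre, 0.695 m below the top of the plate, so the centroid depth is h_c = 4.68 + 0.695 = 5.375 m.
A = π(0.695)² = 1.51747 m².
Resultant F = γ·h_c·A = 7.83819 × 5.375 × 1.51747 = 63.9314 kN.
I_c = πr⁴/4 = π × 0.695⁴/4 = 0.183244 m⁴.
Centre of pressure: y_p = y_c + I_c/(y_c·A) = 5.375 + 0.183244/(5.375 × 1.51747) = 5.375 + 0.0224663 = 5.39747 m along the plane.
The resultant acts 0.695 + 0.0224663 = 0.717466 m (along the plate) below the hinge at the top edge, so the moment about the hinge is M = F × 0.717466 = 63.9314 × 0.717466 = 45.8686 kN·m.
A normal force at the bottom, 1.39 m from the hinge, must supply this moment: P = 45.8686/1.39 = 32.999 kN.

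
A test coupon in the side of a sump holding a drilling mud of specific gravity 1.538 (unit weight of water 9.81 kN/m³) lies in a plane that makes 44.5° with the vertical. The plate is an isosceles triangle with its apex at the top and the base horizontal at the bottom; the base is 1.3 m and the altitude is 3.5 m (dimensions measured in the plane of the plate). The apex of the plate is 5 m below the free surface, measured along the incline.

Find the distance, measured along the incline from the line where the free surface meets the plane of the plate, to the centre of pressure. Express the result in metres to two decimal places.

y_p = 7.43 m

γ = 1.538 × 9.81 = 15.08778 kN/m³.
The plate makes 44.5° with the vertical, i.e. θ = 90° − 44.5° = 45.5° to the horizontal. Measuring y along the incline from the free-surface line, vertical depth h = y·sinθ with sinθ = 0.713250.
With the apex up, the centroid sits 2h/3 = 2 × 3.5/3 = 2.33333 m below the apex, so y_c = 5 + 2.33333 = 7.33333 m and h_c = 7.33333 × 0.713250 = 5.2305 m.
A = ½ × 1.3 × 3.5 = 2.275 m².
Resultant F = γ·h_c·A = 15.08778 × 5.2305 × 2.275 = 179.535 kN.
I_c = b·h³/36 = 1.3 × 3.5³/36 = 1.54826 m⁴.
Centre of pressure: y_p = y_c + I_c/(y_c·A) = 7.33333 + 1.54826/(7.33333 × 2.275) = 7.33333 + 0.0928028 = 7.42613 m along the plane.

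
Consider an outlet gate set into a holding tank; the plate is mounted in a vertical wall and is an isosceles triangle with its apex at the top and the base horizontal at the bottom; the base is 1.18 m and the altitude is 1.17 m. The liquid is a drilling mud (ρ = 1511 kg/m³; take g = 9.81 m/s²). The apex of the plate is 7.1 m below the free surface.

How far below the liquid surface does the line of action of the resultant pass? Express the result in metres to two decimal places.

h_p = 7.89 m

γ = ρg = 1511 × 9.81 / 1000 = 14.82291 kN/m³.
With the apex up, the centroid sits 2h/3 = 2 × 1.17/3 = 0.78 m below the apex, so the centroid depth is h_c = 7.1 + 0.78 = 7.88 m.
A = ½ × 1.18 × 1.17 = 0.6903 m².
Resultant F = γ·h_c·A = 14.82291 × 7.88 × 0.6903 = 80.6302 kN.
I_c = b·h³/36 = 1.18 × 1.17³/36 = 0.0524973 m⁴.
Centre of pressure: y_p = y_c + I_c/(y_c·A) = 7.88 + 0.0524973/(7.88 × 0.6903) = 7.88 + 0.00965101 = 7.88965 m along the plane.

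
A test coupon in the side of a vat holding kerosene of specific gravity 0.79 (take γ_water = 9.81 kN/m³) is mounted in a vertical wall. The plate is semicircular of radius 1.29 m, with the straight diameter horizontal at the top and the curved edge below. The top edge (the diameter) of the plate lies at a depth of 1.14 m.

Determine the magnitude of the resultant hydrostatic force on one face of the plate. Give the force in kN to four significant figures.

γ = 0.79 × 9.81 = 7.7499 kN/m³.
The centroid of a semicircle lies 4r/(3π) = 0.547493 m from the diameter, here below the top edge, so the centroid depth is h_c = 1.14 + 0.547493 = 1.68749 m.
A = πr²/2 = π × 1.29²/2 = 2.61396 m².
Resultant F = γ·h_c·A = 7.7499 × 1.68749 × 2.61396 = 34.1851 kN.

F ≈ 34.19 kN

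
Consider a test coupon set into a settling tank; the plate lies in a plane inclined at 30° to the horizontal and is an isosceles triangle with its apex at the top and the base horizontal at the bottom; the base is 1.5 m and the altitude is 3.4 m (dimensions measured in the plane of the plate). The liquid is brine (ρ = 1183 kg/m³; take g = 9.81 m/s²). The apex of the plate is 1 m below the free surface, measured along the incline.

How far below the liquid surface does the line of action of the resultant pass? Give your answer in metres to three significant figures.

γ = ρg = 1183 × 9.81 / 1000 = 11.60523 kN/m³.
Let θ = 30° be the plate's angle to the horizontal; measure y along the incline from where the plane meets the free surface. Vertical depth h = y·sinθ with sinθ = 0.500000.
With the apex up, the centroid sits 2h/3 = 2 × 3.4/3 = 2.26667 m below the apex, so y_c = 1 + 2.26667 = 3.26667 m and h_c = 3.26667 × 0.500000 = 1.63333 m.
A = ½ × 1.5 × 3.4 = 2.55 m².
Resultant F = γ·h_c·A = 11.60523 × 1.63333 × 2.55 = 48.3357 kN.
I_c = b·h³/36 = 1.5 × 3.4³/36 = 1.63767 m⁴.
Centre of pressure: y_p = y_c + I_c/(y_c·A) = 3.26667 + 1.63767/(3.26667 × 2.55) = 3.26667 + 0.196599 = 3.46327 m along the plane.
Vertically, h_p = y_p·sinθ = 3.46327 × 0.500000 = 1.73164 m.

h_p = 1.73 m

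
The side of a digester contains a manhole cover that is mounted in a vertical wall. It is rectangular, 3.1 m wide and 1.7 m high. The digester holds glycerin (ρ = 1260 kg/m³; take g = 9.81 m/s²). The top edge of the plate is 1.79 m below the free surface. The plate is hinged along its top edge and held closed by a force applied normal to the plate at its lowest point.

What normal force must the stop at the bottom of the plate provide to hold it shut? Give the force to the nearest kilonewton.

P ≈ 95 kN

γ = ρg = 1260 × 9.81 / 1000 = 12.3606 kN/m³.
The centroid lies 1.7/2 = 0.85 m below the top edge, so the centroid depth is h_c = 1.79 + 0.85 = 2.64 m.
A = 3.1 × 1.7 = 5.27 m².
Resultant F = γ·h_c·A = 12.3606 × 2.64 × 5.27 = 171.971 kN.
I_c = b·h³/12 = 3.1 × 1.7³/12 = 1.26919 m⁴.
Centre of pressure: y_p = y_c + I_c/(y_c·A) = 2.64 + 1.26919/(2.64 × 5.27) = 2.64 + 0.0912246 = 2.73122 m along the plane.
The resultant acts 0.85 + 0.0912246 = 0.941225 m (along the plate) below the hinge at the top edge, so the moment about the hinge is M = F × 0.941225 = 171.971 × 0.941225 = 161.863 kN·m.
A normal force at the bottom, 1.7 m from the hinge, must supply this moment: P = 161.863/1.7 = 95.2135 kN.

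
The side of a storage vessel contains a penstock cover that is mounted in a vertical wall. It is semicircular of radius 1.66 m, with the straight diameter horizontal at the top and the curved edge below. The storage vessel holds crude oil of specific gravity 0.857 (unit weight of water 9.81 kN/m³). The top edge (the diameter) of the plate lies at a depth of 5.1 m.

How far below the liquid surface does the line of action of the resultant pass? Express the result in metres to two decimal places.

γ = 0.857 × 9.81 = 8.40717 kN/m³.
The centroid of a semicircle lies 4r/(3π) = 0.704526 m from the diameter, here below the top edge, so the centroid depth is h_c = 5.1 + 0.704526 = 5.80453 m.
A = πr²/2 = π × 1.66²/2 = 4.32849 m².
Resultant F = γ·h_c·A = 8.40717 × 5.80453 × 4.32849 = 211.229 kN.
I_c = (π/8 − 8/(9π))·r⁴ = 0.109757 × 1.66⁴ = 0.833421 m⁴.
Centre of pressure: y_p = y_c + I_c/(y_c·A) = 5.80453 + 0.833421/(5.80453 × 4.32849) = 5.80453 + 0.0331712 = 5.8377 m along the plane.

h_p = 5.84 m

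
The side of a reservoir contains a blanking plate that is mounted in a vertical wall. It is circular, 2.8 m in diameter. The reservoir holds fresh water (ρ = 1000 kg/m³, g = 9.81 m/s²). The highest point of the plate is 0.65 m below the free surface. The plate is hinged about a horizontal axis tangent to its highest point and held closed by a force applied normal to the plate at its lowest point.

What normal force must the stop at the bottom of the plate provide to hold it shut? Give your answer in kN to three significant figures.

γ = ρg = 1000 × 9.81 = 9810 N/m³ = 9.81 kN/m³.
The centroid is at the centre, 1.4 m below the top of the plate, so the centroid depth is h_c = 0.65 + 1.4 = 2.05 m.
A = π(1.4)² = 6.15752 m².
Resultant F = γ·h_c·A = 9.81 × 2.05 × 6.15752 = 123.831 kN.
I_c = πr⁴/4 = π × 1.4⁴/4 = 3.01719 m⁴.
Centre of pressure: y_p = y_c + I_c/(y_c·A) = 2.05 + 3.01719/(2.05 × 6.15752) = 2.05 + 0.239025 = 2.28902 m along the plane.
The resultant acts 1.4 + 0.239025 = 1.63902 m (along the plate) below the hinge at the top edge, so the moment about the hinge is M = F × 1.63902 = 123.831 × 1.63902 = 202.961 kN·m.
A normal force at the bottom, 2.8 m from the hinge, must supply this moment: P = 202.961/2.8 = 72.4861 kN.

P ≈ 72.5 kN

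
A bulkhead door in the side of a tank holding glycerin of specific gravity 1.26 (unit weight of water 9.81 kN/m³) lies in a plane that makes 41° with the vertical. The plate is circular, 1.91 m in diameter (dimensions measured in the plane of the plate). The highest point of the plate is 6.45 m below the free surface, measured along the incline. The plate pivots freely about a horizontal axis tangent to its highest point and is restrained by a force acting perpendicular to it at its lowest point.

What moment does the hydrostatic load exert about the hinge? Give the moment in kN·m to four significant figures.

γ = 1.26 × 9.81 = 12.3606 kN/m³.
The plate makes 41° with the vertical, i.e. θ = 90° − 41° = 49° to the horizontal. Measuring y along the incline from the free-surface line, vertical depth h = y·sinθ with sinθ = 0.754710.
The centroid is at the centre, 0.955 m below the top of the plate, so y_c = 6.45 + 0.955 = 7.405 m and h_c = 7.405 × 0.754710 = 5.58863 m.
A = π(0.955)² = 2.86521 m².
Resultant F = γ·h_c·A = 12.3606 × 5.58863 × 2.86521 = 197.925 kN.
I_c = πr⁴/4 = π × 0.955⁴/4 = 0.653286 m⁴.
Centre of pressure: y_p = y_c + I_c/(y_c·A) = 7.405 + 0.653286/(7.405 × 2.86521) = 7.405 + 0.0307909 = 7.43579 m along the plane.
The resultant acts 0.955 + 0.0307909 = 0.985791 m (along the plate) below the hinge at the top edge, so the moment about the hinge is M = F × 0.985791 = 197.925 × 0.985791 = 195.113 kN·m.

M ≈ 195.1 kN·m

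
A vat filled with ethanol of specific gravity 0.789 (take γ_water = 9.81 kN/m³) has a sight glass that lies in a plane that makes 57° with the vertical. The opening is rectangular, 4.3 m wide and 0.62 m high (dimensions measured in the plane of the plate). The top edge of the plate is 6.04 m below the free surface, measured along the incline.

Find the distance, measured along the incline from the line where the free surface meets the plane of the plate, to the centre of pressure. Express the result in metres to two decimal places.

y_p = 6.36 m

γ = 0.789 × 9.81 = 7.74009 kN/m³.
The plate makes 57° with the vertical, i.e. θ = 90° − 57° = 33° to the horizontal. Measuring y along the incline from the free-surface line, vertical depth h = y·sinθ with sinθ = 0.544639.
The centroid lies 0.62/2 = 0.31 m below the top edge, so y_c = 6.04 + 0.31 = 6.35 m and h_c = 6.35 × 0.544639 = 3.45846 m.
A = 4.3 × 0.62 = 2.666 m².
Resultant F = γ·h_c·A = 7.74009 × 3.45846 × 2.666 = 71.3656 kN.
I_c = b·h³/12 = 4.3 × 0.62³/12 = 0.0854009 m⁴.
Centre of pressure: y_p = y_c + I_c/(y_c·A) = 6.35 + 0.0854009/(6.35 × 2.666) = 6.35 + 0.00504462 = 6.35504 m along the plane.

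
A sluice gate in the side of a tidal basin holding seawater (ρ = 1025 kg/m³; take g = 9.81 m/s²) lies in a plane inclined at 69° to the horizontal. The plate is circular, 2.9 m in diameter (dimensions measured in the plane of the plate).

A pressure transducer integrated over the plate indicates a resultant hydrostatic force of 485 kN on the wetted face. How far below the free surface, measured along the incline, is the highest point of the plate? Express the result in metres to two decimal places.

y_top ≈ 6.37 m

γ = ρg = 1025 × 9.81 / 1000 = 10.05525 kN/m³.
A = π(1.45)² = 6.6052 m².
From F = γ·h_c·A, the centroid depth is h_c = 485/(10.05525 × 6.6052) = 7.30235 m.
Let θ = 69° be the plate's angle to the horizontal; measure y along the incline from where the plane meets the free surface. Vertical depth h = y·sinθ with sinθ = 0.933580.
Along the incline, y_c = h_c/sinθ = 7.30235/0.933580 = 7.82188 m.
The centroid is at the centre, 1.45 m below the top of the plate, so the highest point sits at y_top = 7.82188 − 1.45 = 6.37188 m along the incline.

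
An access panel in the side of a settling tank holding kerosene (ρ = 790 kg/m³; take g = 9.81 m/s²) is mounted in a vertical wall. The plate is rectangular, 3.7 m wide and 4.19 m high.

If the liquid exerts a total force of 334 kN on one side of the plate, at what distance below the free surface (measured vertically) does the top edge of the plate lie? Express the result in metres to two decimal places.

γ = ρg = 790 × 9.81 / 1000 = 7.7499 kN/m³.
A = 3.7 × 4.19 = 15.503 m².
From F = γ·h_c·A, the centroid depth is h_c = 334/(7.7499 × 15.503) = 2.77993 m.
The centroid lies 4.19/2 = 2.095 m below the top edge, so the top edge sits at h_top = 2.77993 − 2.095 = 0.68493 m below the surface.

d_top ≈ 0.68 m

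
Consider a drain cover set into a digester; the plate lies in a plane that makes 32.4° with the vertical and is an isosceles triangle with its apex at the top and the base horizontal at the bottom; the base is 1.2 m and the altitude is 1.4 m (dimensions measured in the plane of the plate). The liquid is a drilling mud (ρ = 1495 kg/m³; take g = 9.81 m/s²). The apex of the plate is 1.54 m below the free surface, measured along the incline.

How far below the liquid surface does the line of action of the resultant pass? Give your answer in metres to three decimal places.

γ = ρg = 1495 × 9.81 / 1000 = 14.66595 kN/m³.
The plate makes 32.4° with the vertical, i.e. θ = 90° − 32.4° = 57.6° to the horizontal. Measuring y along the incline from the free-surface line, vertical depth h = y·sinθ with sinθ = 0.844328.
With the apex up, the centroid sits 2h/3 = 2 × 1.4/3 = 0.933333 m below the apex, so y_c = 1.54 + 0.933333 = 2.47333 m and h_c = 2.47333 × 0.844328 = 2.0883 m.
A = ½ × 1.2 × 1.4 = 0.84 m².
Resultant F = γ·h_c·A = 14.66595 × 2.0883 × 0.84 = 25.7266 kN.
I_c = b·h³/36 = 1.2 × 1.4³/36 = 0.0914667 m⁴.
Centre of pressure: y_p = y_c + I_c/(y_c·A) = 2.47333 + 0.0914667/(2.47333 × 0.84) = 2.47333 + 0.0440252 = 2.51736 m along the plane.
Vertically, h_p = y_p·sinθ = 2.51736 × 0.844328 = 2.12548 m.

h_p = 2.125 m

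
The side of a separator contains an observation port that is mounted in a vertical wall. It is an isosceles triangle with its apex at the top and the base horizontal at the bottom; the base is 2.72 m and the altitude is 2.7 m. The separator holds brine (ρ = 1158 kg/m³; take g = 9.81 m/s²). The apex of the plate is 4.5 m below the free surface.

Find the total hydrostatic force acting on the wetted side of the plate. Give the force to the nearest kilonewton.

F ≈ 263 kN

γ = ρg = 1158 × 9.81 / 1000 = 11.35998 kN/m³.
With the apex up, the centroid sits 2h/3 = 2 × 2.7/3 = 1.8 m below the apex, so the centroid depth is h_c = 4.5 + 1.8 = 6.3 m.
A = ½ × 2.72 × 2.7 = 3.672 m².
Resultant F = γ·h_c·A = 11.35998 × 6.3 × 3.672 = 262.797 kN.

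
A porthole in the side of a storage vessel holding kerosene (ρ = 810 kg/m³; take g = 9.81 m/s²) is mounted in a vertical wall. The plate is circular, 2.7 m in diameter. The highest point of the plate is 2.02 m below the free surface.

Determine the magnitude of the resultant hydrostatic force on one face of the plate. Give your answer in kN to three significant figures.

γ = ρg = 810 × 9.81 / 1000 = 7.9461 kN/m³.
The centroid is at the centre, 1.35 m below the top of the plate, so the centroid depth is h_c = 2.02 + 1.35 = 3.37 m.
A = π(1.35)² = 5.72555 m².
Resultant F = γ·h_c·A = 7.9461 × 3.37 × 5.72555 = 153.321 kN.

F ≈ 153 kN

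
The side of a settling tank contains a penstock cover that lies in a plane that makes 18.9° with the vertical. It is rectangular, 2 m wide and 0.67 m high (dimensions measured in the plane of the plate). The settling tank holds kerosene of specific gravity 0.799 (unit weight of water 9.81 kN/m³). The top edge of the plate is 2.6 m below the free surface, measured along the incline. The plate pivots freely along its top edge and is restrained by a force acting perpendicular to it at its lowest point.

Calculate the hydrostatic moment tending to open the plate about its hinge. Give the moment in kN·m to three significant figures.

γ = 0.799 × 9.81 = 7.83819 kN/m³.
The plate makes 18.9° with the vertical, i.e. θ = 90° − 18.9° = 71.1° to the horizontal. Measuring y along the incline from the free-surface line, vertical depth h = y·sinθ with sinθ = 0.946085.
The centroid lies 0.67/2 = 0.335 m below the top edge, so y_c = 2.6 + 0.335 = 2.935 m and h_c = 2.935 × 0.946085 = 2.77676 m.
A = 2 × 0.67 = 1.34 m².
Resultant F = γ·h_c·A = 7.83819 × 2.77676 × 1.34 = 29.1648 kN.
I_c = b·h³/12 = 2 × 0.67³/12 = 0.0501272 m⁴.
Centre of pressure: y_p = y_c + I_c/(y_c·A) = 2.935 + 0.0501272/(2.935 × 1.34) = 2.935 + 0.0127456 = 2.94775 m along the plane.
The resultant acts 0.335 + 0.0127456 = 0.347746 m (along the plate) below the hinge at the top edge, so the moment about the hinge is M = F × 0.347746 = 29.1648 × 0.347746 = 10.1419 kN·m.

M ≈ 10.1 kN·m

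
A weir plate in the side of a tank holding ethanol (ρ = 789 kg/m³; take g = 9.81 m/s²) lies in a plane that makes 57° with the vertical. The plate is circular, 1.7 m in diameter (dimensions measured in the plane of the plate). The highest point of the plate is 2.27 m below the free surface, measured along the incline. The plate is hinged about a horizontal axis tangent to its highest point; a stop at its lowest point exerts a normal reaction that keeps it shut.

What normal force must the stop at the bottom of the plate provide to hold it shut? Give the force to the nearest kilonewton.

γ = ρg = 789 × 9.81 / 1000 = 7.74009 kN/m³.
The plate makes 57° with the vertical, i.e. θ = 90° − 57° = 33° to the horizontal. Measuring y along the incline from the free-surface line, vertical depth h = y·sinθ with sinθ = 0.544639.
The centroid is at the centre, 0.85 m below the top of the plate, so y_c = 2.27 + 0.85 = 3.12 m and h_c = 3.12 × 0.544639 = 1.69927 m.
A = π(0.85)² = 2.2698 m².
Resultant F = γ·h_c·A = 7.74009 × 1.69927 × 2.2698 = 29.8536 kN.
I_c = πr⁴/4 = π × 0.85⁴/4 = 0.409983 m⁴.
Centre of pressure: y_p = y_c + I_c/(y_c·A) = 3.12 + 0.409983/(3.12 × 2.2698) = 3.12 + 0.0578927 = 3.17789 m along the plane.
The resultant acts 0.85 + 0.0578927 = 0.907893 m (along the plate) below the hinge at the top edge, so the moment about the hinge is M = F × 0.907893 = 29.8536 × 0.907893 = 27.1039 kN·m.
A normal force at the bottom, 1.7 m from the hinge, must supply this moment: P = 27.1039/1.7 = 15.9435 kN.

P ≈ 16 kN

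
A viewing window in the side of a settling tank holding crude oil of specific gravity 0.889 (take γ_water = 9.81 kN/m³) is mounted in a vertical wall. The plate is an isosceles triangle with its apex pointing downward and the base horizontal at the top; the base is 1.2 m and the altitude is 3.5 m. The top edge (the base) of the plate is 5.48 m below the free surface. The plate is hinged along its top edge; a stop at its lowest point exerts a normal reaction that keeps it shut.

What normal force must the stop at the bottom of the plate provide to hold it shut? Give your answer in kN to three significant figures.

P ≈ 44.1 kN

γ = 0.889 × 9.81 = 8.72109 kN/m³.
With the apex down, the centroid sits h/3 = 3.5/3 = 1.16667 m below the base (the top edge), so the centroid depth is h_c = 5.48 + 1.16667 = 6.64667 m.
A = ½ × 1.2 × 3.5 = 2.1 m².
Resultant F = γ·h_c·A = 8.72109 × 6.64667 × 2.1 = 121.729 kN.
I_c = b·h³/36 = 1.2 × 3.5³/36 = 1.42917 m⁴.
Centre of pressure: y_p = y_c + I_c/(y_c·A) = 6.64667 + 1.42917/(6.64667 × 2.1) = 6.64667 + 0.102391 = 6.74906 m along the plane.
The resultant acts 1.16667 + 0.102391 = 1.26906 m (along the plate) below the hinge at the top edge, so the moment about the hinge is M = F × 1.26906 = 121.729 × 1.26906 = 154.481 kN·m.
A normal force at the bottom, 3.5 m from the hinge, must supply this moment: P = 154.481/3.5 = 44.1374 kN.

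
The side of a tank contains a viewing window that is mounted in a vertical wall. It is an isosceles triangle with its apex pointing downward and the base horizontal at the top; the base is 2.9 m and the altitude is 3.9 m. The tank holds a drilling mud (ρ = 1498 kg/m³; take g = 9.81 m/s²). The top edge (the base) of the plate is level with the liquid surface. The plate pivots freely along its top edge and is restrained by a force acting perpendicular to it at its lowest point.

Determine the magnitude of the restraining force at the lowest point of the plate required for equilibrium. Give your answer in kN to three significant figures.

γ = ρg = 1498 × 9.81 / 1000 = 14.69538 kN/m³.
With the apex down, the centroid sits h/3 = 3.9/3 = 1.3 m below the base (the top edge), so the centroid depth is h_c = 1.3 m.
A = ½ × 2.9 × 3.9 = 5.655 m².
Resultant F = γ·h_c·A = 14.69538 × 1.3 × 5.655 = 108.033 kN.
I_c = b·h³/36 = 2.9 × 3.9³/36 = 4.77847 m⁴.
Centre of pressure: y_p = y_c + I_c/(y_c·A) = 1.3 + 4.77847/(1.3 × 5.655) = 1.3 + 0.649999 = 1.95 m along the plane.
The resultant acts 1.3 + 0.649999 = 1.95 m (along the plate) below the hinge at the top edge, so the moment about the hinge is M = F × 1.95 = 108.033 × 1.95 = 210.664 kN·m.
A normal force at the bottom, 3.9 m from the hinge, must supply this moment: P = 210.664/3.9 = 54.0164 kN.

P ≈ 54.0 kN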